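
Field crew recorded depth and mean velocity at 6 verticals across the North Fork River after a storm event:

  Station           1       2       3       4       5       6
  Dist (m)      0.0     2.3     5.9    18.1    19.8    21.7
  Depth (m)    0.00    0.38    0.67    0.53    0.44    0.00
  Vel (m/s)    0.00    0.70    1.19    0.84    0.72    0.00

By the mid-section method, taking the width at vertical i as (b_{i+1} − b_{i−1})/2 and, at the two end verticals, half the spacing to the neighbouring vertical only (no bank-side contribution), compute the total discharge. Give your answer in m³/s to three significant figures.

w_2 = (5.9 − 0.0)/2 = 2.95 m; q_2 = 0.70 × 0.38 × 2.95 = 0.7847 m³/s
w_3 = (18.1 − 2.3)/2 = 7.9 m; q_3 = 1.19 × 0.67 × 7.9 = 6.299 m³/s
w_4 = (19.8 − 5.9)/2 = 6.95 m; q_4 = 0.84 × 0.53 × 6.95 = 3.094 m³/s
w_5 = (21.7 − 18.1)/2 = 1.8 m; q_5 = 0.72 × 0.44 × 1.8 = 0.5702 m³/s
Stations 1, 6 contribute zero (depth or velocity is 0).
Q = Σ qᵢ = 10.75 m³/s

10.7 m³/s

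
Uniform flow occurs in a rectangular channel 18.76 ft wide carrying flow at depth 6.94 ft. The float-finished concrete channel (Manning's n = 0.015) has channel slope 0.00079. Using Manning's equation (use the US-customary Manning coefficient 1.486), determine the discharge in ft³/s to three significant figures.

912 ft³/s

A = b·y = 18.76 × 6.94 = 130.2 ft²
P = b + 2y = 18.76 + 2×6.94 = 32.64 ft
R = A/P = 130.2/32.64 = 3.989 ft
Q = (1.486/n)·A·R^(2/3)·S^(1/2) = (1.486/0.015) × 130.2 × 3.989^(2/3) × 0.00079^(1/2) = 911.8 ft³/s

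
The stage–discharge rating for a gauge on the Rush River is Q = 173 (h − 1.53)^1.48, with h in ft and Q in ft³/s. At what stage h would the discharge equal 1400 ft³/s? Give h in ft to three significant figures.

h − h₀ = (Q/C)^(1/b) = (1400/173)^(1/1.48) = 4.107 ft
h = 1.53 + 4.107 = 5.637 ft

5.64 ft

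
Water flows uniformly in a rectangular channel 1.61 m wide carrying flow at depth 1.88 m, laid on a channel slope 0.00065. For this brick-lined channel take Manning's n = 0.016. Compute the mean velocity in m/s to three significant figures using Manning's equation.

A = b·y = 1.61 × 1.88 = 3.027 m²
P = b + 2y = 1.61 + 2×1.88 = 5.370 m
R = A/P = 3.027/5.370 = 0.5636 m
Q = (1/n)·A·R^(2/3)·S^(1/2) = (1/0.016) × 3.027 × 0.5636^(2/3) × 0.00065^(1/2) = 3.291 m³/s
V = Q/A = 3.291/3.027 = 1.087 m/s

1.09 m/s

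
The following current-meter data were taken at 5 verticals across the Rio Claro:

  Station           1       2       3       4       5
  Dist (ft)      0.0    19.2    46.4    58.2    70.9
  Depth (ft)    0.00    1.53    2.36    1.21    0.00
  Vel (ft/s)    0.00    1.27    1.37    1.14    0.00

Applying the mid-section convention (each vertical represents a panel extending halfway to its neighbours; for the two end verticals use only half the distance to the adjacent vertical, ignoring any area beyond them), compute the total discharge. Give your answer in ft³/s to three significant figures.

w_2 = (46.4 − 0.0)/2 = 23.2 ft; q_2 = 1.27 × 1.53 × 23.2 = 45.08 ft³/s
w_3 = (58.2 − 19.2)/2 = 19.5 ft; q_3 = 1.37 × 2.36 × 19.5 = 63.05 ft³/s
w_4 = (70.9 − 46.4)/2 = 12.25 ft; q_4 = 1.14 × 1.21 × 12.25 = 16.90 ft³/s
Stations 1, 5 contribute zero (depth or velocity is 0).
Q = Σ qᵢ = 125.0 ft³/s

125 ft³/s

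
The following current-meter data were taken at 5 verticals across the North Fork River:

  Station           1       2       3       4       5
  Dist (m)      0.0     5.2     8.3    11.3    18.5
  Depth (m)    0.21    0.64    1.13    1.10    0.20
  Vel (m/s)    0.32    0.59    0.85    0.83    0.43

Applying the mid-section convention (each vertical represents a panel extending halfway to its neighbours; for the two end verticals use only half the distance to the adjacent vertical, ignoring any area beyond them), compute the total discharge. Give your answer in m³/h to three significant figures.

34700 m³/h

w_1 = (5.2 − 0.0)/2 = 2.6 m; q_1 = 0.32 × 0.21 × 2.6 = 0.1747 m³/s
w_2 = (8.3 − 0.0)/2 = 4.15 m; q_2 = 0.59 × 0.64 × 4.15 = 1.567 m³/s
w_3 = (11.3 − 5.2)/2 = 3.05 m; q_3 = 0.85 × 1.13 × 3.05 = 2.930 m³/s
w_4 = (18.5 − 8.3)/2 = 5.1 m; q_4 = 0.83 × 1.10 × 5.1 = 4.656 m³/s
w_5 = (18.5 − 11.3)/2 = 3.6 m; q_5 = 0.43 × 0.20 × 3.6 = 0.3096 m³/s
Q = Σ qᵢ = 9.637 m³/s
= 9.637 × 3600 = 34690 m³/h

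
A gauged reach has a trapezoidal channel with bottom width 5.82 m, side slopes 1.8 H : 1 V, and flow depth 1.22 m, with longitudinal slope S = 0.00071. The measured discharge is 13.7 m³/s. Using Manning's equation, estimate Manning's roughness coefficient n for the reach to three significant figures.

0.0178

A = (b + z·y)·y = (5.82 + 1.8×1.22)×1.22 = 9.780 m²
P = b + 2y√(1+z²) = 5.82 + 2×1.22×√(1+1.8²) = 10.84 m
R = A/P = 9.780/10.84 = 0.9018 m
n = (1/Q)·A·R^(2/3)·S^(1/2) = (1/13.7) × 9.780 × 0.9334 × 0.02665 = 0.01775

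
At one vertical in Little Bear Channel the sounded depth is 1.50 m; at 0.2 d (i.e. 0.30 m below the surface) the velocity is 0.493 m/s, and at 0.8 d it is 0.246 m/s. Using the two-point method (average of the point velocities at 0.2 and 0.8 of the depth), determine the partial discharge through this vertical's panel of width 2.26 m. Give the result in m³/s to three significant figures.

v̄ = (0.493 + 0.246) / 2 = 0.3695 m/s
q = v̄ × d × w = 0.3695 × 1.50 × 2.26 = 1.253 m³/s

1.25 m³/s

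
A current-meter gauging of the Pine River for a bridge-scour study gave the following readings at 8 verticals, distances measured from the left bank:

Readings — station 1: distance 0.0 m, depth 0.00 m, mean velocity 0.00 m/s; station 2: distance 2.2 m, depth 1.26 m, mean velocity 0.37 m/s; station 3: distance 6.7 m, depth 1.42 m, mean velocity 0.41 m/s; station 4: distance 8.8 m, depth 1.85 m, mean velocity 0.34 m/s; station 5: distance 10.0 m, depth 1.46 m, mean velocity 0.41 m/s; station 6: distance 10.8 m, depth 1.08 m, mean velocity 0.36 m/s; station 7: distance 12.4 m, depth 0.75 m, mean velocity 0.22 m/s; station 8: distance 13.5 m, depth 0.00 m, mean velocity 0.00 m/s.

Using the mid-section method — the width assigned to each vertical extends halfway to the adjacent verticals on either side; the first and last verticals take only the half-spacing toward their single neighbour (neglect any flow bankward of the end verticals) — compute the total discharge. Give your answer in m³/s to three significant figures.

w_2 = (6.7 − 0.0)/2 = 3.35 m; q_2 = 0.37 × 1.26 × 3.35 = 1.562 m³/s
w_3 = (8.8 − 2.2)/2 = 3.3 m; q_3 = 0.41 × 1.42 × 3.3 = 1.921 m³/s
w_4 = (10.0 − 6.7)/2 = 1.65 m; q_4 = 0.34 × 1.85 × 1.65 = 1.038 m³/s
w_5 = (10.8 − 8.8)/2 = 1 m; q_5 = 0.41 × 1.46 × 1 = 0.5986 m³/s
w_6 = (12.4 − 10.0)/2 = 1.2 m; q_6 = 0.36 × 1.08 × 1.2 = 0.4666 m³/s
w_7 = (13.5 − 10.8)/2 = 1.35 m; q_7 = 0.22 × 0.75 × 1.35 = 0.2228 m³/s
Stations 1, 8 contribute zero (depth or velocity is 0).
Q = Σ qᵢ = 5.809 m³/s

5.81 m³/s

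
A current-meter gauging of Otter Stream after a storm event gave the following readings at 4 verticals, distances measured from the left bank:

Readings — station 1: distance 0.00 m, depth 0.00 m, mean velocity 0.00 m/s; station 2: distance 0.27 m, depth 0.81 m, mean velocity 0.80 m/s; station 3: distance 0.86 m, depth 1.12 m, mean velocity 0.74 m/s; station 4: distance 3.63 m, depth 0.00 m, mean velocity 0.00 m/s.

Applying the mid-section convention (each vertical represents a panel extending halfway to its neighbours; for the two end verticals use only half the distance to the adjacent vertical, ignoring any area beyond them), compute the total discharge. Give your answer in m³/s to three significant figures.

w_2 = (0.86 − 0.00)/2 = 0.43 m; q_2 = 0.80 × 0.81 × 0.43 = 0.2786 m³/s
w_3 = (3.63 − 0.27)/2 = 1.68 m; q_3 = 0.74 × 1.12 × 1.68 = 1.392 m³/s
Stations 1, 4 contribute zero (depth or velocity is 0).
Q = Σ qᵢ = 1.671 m³/s

1.67 m³/s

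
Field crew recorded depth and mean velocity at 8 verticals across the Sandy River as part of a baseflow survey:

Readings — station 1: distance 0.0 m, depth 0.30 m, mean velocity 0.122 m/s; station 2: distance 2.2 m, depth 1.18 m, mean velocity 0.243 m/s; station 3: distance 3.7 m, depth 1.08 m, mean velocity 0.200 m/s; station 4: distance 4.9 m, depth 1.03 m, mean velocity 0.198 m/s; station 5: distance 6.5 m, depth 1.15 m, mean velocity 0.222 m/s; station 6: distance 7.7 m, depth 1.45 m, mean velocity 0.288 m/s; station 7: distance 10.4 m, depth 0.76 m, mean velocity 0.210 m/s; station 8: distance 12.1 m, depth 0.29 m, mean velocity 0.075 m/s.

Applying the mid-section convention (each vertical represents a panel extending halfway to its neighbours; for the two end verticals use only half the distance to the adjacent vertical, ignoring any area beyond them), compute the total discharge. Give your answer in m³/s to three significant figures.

w_1 = (2.2 − 0.0)/2 = 1.1 m; q_1 = 0.122 × 0.30 × 1.1 = 0.04026 m³/s
w_2 = (3.7 − 0.0)/2 = 1.85 m; q_2 = 0.243 × 1.18 × 1.85 = 0.5305 m³/s
w_3 = (4.9 − 2.2)/2 = 1.35 m; q_3 = 0.200 × 1.08 × 1.35 = 0.2916 m³/s
w_4 = (6.5 − 3.7)/2 = 1.4 m; q_4 = 0.198 × 1.03 × 1.4 = 0.2855 m³/s
w_5 = (7.7 − 4.9)/2 = 1.4 m; q_5 = 0.222 × 1.15 × 1.4 = 0.3574 m³/s
w_6 = (10.4 − 6.5)/2 = 1.95 m; q_6 = 0.288 × 1.45 × 1.95 = 0.8143 m³/s
w_7 = (12.1 − 7.7)/2 = 2.2 m; q_7 = 0.210 × 0.76 × 2.2 = 0.3511 m³/s
w_8 = (12.1 − 10.4)/2 = 0.85 m; q_8 = 0.075 × 0.29 × 0.85 = 0.01849 m³/s
Q = Σ qᵢ = 2.689 m³/s

2.69 m³/s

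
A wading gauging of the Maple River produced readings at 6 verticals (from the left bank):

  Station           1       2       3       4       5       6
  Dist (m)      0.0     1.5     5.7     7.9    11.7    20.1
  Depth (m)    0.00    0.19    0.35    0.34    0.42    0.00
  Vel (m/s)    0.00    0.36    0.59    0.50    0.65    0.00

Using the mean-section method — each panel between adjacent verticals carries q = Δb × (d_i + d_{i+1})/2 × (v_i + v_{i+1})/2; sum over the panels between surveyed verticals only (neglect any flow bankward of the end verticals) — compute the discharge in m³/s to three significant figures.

Panel 1-2: Δb = 1.5 m, d̄ = (0.00+0.19)/2 = 0.095, v̄ = (0.00+0.36)/2 = 0.18 → q = 1.5×0.095×0.18 = 0.02565 m³/s
Panel 2-3: Δb = 4.2 m, d̄ = (0.19+0.35)/2 = 0.27, v̄ = (0.36+0.59)/2 = 0.475 → q = 4.2×0.27×0.475 = 0.5387 m³/s
Panel 3-4: Δb = 2.2 m, d̄ = (0.35+0.34)/2 = 0.345, v̄ = (0.59+0.50)/2 = 0.545 → q = 2.2×0.345×0.545 = 0.4137 m³/s
Panel 4-5: Δb = 3.8 m, d̄ = (0.34+0.42)/2 = 0.38, v̄ = (0.50+0.65)/2 = 0.575 → q = 3.8×0.38×0.575 = 0.8303 m³/s
Panel 5-6: Δb = 8.4 m, d̄ = (0.42+0.00)/2 = 0.21, v̄ = (0.65+0.00)/2 = 0.325 → q = 8.4×0.21×0.325 = 0.5733 m³/s
Q = Σ q = 2.382 m³/s

2.38 m³/s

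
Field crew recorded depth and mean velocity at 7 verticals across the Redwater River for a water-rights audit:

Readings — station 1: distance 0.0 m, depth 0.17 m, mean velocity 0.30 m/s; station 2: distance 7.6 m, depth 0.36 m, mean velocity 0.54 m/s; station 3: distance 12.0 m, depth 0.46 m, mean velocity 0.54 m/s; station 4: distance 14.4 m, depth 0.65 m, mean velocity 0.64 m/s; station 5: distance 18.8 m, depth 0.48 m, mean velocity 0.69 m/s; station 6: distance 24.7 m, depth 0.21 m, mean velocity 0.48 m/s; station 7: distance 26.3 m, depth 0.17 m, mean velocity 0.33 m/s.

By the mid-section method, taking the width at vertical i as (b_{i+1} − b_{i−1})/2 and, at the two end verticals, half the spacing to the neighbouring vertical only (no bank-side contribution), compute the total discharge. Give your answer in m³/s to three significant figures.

w_1 = (7.6 − 0.0)/2 = 3.8 m; q_1 = 0.30 × 0.17 × 3.8 = 0.1938 m³/s
w_2 = (12.0 − 0.0)/2 = 6 m; q_2 = 0.54 × 0.36 × 6 = 1.166 m³/s
w_3 = (14.4 − 7.6)/2 = 3.4 m; q_3 = 0.54 × 0.46 × 3.4 = 0.8446 m³/s
w_4 = (18.8 − 12.0)/2 = 3.4 m; q_4 = 0.64 × 0.65 × 3.4 = 1.414 m³/s
w_5 = (24.7 − 14.4)/2 = 5.15 m; q_5 = 0.69 × 0.48 × 5.15 = 1.706 m³/s
w_6 = (26.3 − 18.8)/2 = 3.75 m; q_6 = 0.48 × 0.21 × 3.75 = 0.3780 m³/s
w_7 = (26.3 − 24.7)/2 = 0.8 m; q_7 = 0.33 × 0.17 × 0.8 = 0.04488 m³/s
Q = Σ qᵢ = 5.748 m³/s

5.75 m³/s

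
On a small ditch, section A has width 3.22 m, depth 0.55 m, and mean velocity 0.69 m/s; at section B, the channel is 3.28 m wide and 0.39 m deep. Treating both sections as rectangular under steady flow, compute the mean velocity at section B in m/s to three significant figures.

Q = A₁V₁ = (3.22×0.55) × 0.69 = 1.222 m³/s
A₂ = 3.28 × 0.39 = 1.279 m²
V₂ = Q/A₂ = 1.222/1.279 = 0.9553 m/s

0.955 m/s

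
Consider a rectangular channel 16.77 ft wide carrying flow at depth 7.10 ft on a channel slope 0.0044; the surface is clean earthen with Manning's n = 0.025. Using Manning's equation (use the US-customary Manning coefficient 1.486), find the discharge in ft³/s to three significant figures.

1150 ft³/s

A = b·y = 16.77 × 7.10 = 119.1 ft²
P = b + 2y = 16.77 + 2×7.10 = 30.97 ft
R = A/P = 119.1/30.97 = 3.845 ft
Q = (1.486/n)·A·R^(2/3)·S^(1/2) = (1.486/0.025) × 119.1 × 3.845^(2/3) × 0.0044^(1/2) = 1152 ft³/s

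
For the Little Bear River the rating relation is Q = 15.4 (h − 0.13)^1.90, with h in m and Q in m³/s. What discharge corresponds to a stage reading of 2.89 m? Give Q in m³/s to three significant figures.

Q = 15.4 × (2.89 − 0.13)^1.90 = 15.4 × 2.76^1.90 = 106.0 m³/s

106 m³/s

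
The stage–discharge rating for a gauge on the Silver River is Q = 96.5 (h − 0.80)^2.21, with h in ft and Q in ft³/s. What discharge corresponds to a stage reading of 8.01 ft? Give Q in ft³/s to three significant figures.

7600 ft³/s

Q = 96.5 × (8.01 − 0.80)^2.21 = 96.5 × 7.21^2.21 = 7596 ft³/s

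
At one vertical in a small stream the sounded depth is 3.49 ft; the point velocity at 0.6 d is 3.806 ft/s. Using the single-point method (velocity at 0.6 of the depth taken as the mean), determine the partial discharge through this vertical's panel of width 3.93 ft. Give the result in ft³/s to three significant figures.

52.2 ft³/s

v̄ = v₀.₆ = 3.806 ft/s
q = v̄ × d × w = 3.806 × 3.49 × 3.93 = 52.20 ft³/s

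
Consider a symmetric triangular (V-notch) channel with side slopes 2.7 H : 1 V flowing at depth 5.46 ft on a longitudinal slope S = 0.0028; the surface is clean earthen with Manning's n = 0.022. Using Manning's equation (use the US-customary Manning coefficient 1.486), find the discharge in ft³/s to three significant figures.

A = z·y² = 2.7×5.46² = 80.49 ft²
P = 2y√(1+z²) = 2×5.46×√(1+2.7²) = 31.44 ft
R = A/P = 80.49/31.44 = 2.560 ft
Q = (1.486/n)·A·R^(2/3)·S^(1/2) = (1.486/0.022) × 80.49 × 2.560^(2/3) × 0.0028^(1/2) = 538.4 ft³/s

538 ft³/s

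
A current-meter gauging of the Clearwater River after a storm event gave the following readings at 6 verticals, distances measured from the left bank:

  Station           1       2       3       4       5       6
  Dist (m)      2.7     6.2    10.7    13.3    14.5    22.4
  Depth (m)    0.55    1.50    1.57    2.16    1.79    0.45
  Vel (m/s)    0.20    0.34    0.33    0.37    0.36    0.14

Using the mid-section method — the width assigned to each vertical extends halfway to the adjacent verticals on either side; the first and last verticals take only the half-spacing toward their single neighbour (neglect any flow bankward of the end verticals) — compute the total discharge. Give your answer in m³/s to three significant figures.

8.77 m³/s

w_1 = (6.2 − 2.7)/2 = 1.75 m; q_1 = 0.20 × 0.55 × 1.75 = 0.1925 m³/s
w_2 = (10.7 − 2.7)/2 = 4 m; q_2 = 0.34 × 1.50 × 4 = 2.040 m³/s
w_3 = (13.3 − 6.2)/2 = 3.55 m; q_3 = 0.33 × 1.57 × 3.55 = 1.839 m³/s
w_4 = (14.5 − 10.7)/2 = 1.9 m; q_4 = 0.37 × 2.16 × 1.9 = 1.518 m³/s
w_5 = (22.4 − 13.3)/2 = 4.55 m; q_5 = 0.36 × 1.79 × 4.55 = 2.932 m³/s
w_6 = (22.4 − 14.5)/2 = 3.95 m; q_6 = 0.14 × 0.45 × 3.95 = 0.2489 m³/s
Q = Σ qᵢ = 8.771 m³/s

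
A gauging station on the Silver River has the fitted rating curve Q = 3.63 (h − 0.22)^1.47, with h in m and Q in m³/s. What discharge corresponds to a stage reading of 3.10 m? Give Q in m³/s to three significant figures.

17.2 m³/s

Q = 3.63 × (3.10 − 0.22)^1.47 = 3.63 × 2.88^1.47 = 17.19 m³/s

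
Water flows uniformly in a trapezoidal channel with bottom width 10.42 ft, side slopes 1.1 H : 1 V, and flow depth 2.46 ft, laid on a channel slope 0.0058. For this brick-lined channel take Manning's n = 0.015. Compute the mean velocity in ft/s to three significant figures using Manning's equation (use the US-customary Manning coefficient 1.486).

A = (b + z·y)·y = (10.42 + 1.1×2.46)×2.46 = 32.29 ft²
P = b + 2y√(1+z²) = 10.42 + 2×2.46×√(1+1.1²) = 17.73 ft
R = A/P = 32.29/17.73 = 1.821 ft
Q = (1.486/n)·A·R^(2/3)·S^(1/2) = (1.486/0.015) × 32.29 × 1.821^(2/3) × 0.0058^(1/2) = 363.3 ft³/s
V = Q/A = 363.3/32.29 = 11.25 ft/s

11.2 ft/s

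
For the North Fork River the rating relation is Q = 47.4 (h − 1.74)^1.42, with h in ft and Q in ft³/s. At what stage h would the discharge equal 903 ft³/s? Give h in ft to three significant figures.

h − h₀ = (Q/C)^(1/b) = (903/47.4)^(1/1.42) = 7.968 ft
h = 1.74 + 7.968 = 9.708 ft

9.71 ft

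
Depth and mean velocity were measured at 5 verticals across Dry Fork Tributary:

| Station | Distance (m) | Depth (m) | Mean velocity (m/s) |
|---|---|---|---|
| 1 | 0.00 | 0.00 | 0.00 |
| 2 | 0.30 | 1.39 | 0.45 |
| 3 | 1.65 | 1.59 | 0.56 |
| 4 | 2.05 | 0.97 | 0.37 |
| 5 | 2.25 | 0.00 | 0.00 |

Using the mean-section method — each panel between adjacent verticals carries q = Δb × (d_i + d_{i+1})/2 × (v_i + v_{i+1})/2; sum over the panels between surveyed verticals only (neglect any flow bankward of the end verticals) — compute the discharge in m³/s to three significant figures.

Panel 1-2: Δb = 0.3 m, d̄ = (0.00+1.39)/2 = 0.695, v̄ = (0.00+0.45)/2 = 0.225 → q = 0.3×0.695×0.225 = 0.04691 m³/s
Panel 2-3: Δb = 1.35 m, d̄ = (1.39+1.59)/2 = 1.49, v̄ = (0.45+0.56)/2 = 0.505 → q = 1.35×1.49×0.505 = 1.016 m³/s
Panel 3-4: Δb = 0.4 m, d̄ = (1.59+0.97)/2 = 1.28, v̄ = (0.56+0.37)/2 = 0.465 → q = 0.4×1.28×0.465 = 0.2381 m³/s
Panel 4-5: Δb = 0.2 m, d̄ = (0.97+0.00)/2 = 0.485, v̄ = (0.37+0.00)/2 = 0.185 → q = 0.2×0.485×0.185 = 0.01795 m³/s
Q = Σ q = 1.319 m³/s

1.32 m³/s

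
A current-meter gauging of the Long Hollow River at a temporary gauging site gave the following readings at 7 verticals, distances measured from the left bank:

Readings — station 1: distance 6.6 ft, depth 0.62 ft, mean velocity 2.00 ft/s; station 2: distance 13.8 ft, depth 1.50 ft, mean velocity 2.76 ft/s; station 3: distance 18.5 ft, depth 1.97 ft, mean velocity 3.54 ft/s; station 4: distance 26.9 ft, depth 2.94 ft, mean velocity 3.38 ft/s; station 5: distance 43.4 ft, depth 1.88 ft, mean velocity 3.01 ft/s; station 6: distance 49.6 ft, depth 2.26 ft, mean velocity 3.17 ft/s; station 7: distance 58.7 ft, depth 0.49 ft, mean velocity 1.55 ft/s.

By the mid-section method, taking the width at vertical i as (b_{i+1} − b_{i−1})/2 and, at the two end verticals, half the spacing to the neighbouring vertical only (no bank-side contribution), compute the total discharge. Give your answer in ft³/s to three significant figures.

w_1 = (13.8 − 6.6)/2 = 3.6 ft; q_1 = 2.00 × 0.62 × 3.6 = 4.464 ft³/s
w_2 = (18.5 − 6.6)/2 = 5.95 ft; q_2 = 2.76 × 1.50 × 5.95 = 24.63 ft³/s
w_3 = (26.9 − 13.8)/2 = 6.55 ft; q_3 = 3.54 × 1.97 × 6.55 = 45.68 ft³/s
w_4 = (43.4 − 18.5)/2 = 12.45 ft; q_4 = 3.38 × 2.94 × 12.45 = 123.7 ft³/s
w_5 = (49.6 − 26.9)/2 = 11.35 ft; q_5 = 3.01 × 1.88 × 11.35 = 64.23 ft³/s
w_6 = (58.7 − 43.4)/2 = 7.65 ft; q_6 = 3.17 × 2.26 × 7.65 = 54.81 ft³/s
w_7 = (58.7 − 49.6)/2 = 4.55 ft; q_7 = 1.55 × 0.49 × 4.55 = 3.456 ft³/s
Q = Σ qᵢ = 321.0 ft³/s

321 ft³/s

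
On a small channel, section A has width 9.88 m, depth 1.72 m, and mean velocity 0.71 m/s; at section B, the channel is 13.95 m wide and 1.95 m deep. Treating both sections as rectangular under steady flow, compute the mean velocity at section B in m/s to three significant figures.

Q = A₁V₁ = (9.88×1.72) × 0.71 = 12.07 m³/s
A₂ = 13.95 × 1.95 = 27.20 m²
V₂ = Q/A₂ = 12.07/27.20 = 0.4435 m/s

0.444 m/s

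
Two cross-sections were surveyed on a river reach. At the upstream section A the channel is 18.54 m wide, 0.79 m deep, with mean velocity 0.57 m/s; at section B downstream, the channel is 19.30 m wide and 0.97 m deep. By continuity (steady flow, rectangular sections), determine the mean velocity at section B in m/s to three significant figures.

Q = A₁V₁ = (18.54×0.79) × 0.57 = 8.349 m³/s
A₂ = 19.30 × 0.97 = 18.72 m²
V₂ = Q/A₂ = 8.349/18.72 = 0.4459 m/s

0.446 m/s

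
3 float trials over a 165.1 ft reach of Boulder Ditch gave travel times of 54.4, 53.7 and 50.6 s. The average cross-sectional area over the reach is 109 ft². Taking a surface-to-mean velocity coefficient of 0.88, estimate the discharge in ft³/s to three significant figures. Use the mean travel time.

299 ft³/s

t̄ = (54.4 + 53.7 + 50.6) / 3 = 52.9 s
v_surface = L / t̄ = 165.1 / 52.9 = 3.121 ft/s
v_mean = 0.88 × 3.121 = 2.746 ft/s
Q = A × v_mean = 109 × 2.746 = 299.4 ft³/s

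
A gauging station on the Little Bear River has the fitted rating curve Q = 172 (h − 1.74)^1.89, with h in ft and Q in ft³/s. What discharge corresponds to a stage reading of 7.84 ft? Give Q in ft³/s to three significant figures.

5250 ft³/s

Q = 172 × (7.84 − 1.74)^1.89 = 172 × 6.1^1.89 = 5246 ft³/s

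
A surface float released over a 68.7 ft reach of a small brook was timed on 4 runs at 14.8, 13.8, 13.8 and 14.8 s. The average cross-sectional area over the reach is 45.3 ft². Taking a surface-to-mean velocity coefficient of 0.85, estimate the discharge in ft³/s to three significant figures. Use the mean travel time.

185 ft³/s

t̄ = (14.8 + 13.8 + 13.8 + 14.8) / 4 = 14.3 s
v_surface = L / t̄ = 68.7 / 14.3 = 4.804 ft/s
v_mean = 0.85 × 4.804 = 4.084 ft/s
Q = A × v_mean = 45.3 × 4.084 = 185.0 ft³/s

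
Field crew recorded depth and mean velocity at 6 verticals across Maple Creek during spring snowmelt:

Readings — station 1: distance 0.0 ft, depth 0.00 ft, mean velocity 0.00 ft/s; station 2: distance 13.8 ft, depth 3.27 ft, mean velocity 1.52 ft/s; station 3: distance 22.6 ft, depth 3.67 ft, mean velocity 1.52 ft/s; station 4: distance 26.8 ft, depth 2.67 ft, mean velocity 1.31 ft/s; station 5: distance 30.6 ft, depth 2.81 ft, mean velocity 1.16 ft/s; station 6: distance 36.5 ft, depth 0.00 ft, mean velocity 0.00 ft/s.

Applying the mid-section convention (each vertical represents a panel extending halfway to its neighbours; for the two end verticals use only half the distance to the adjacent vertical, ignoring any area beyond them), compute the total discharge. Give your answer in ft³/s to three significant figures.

122 ft³/s

w_2 = (22.6 − 0.0)/2 = 11.3 ft; q_2 = 1.52 × 3.27 × 11.3 = 56.17 ft³/s
w_3 = (26.8 − 13.8)/2 = 6.5 ft; q_3 = 1.52 × 3.67 × 6.5 = 36.26 ft³/s
w_4 = (30.6 − 22.6)/2 = 4 ft; q_4 = 1.31 × 2.67 × 4 = 13.99 ft³/s
w_5 = (36.5 − 26.8)/2 = 4.85 ft; q_5 = 1.16 × 2.81 × 4.85 = 15.81 ft³/s
Stations 1, 6 contribute zero (depth or velocity is 0).
Q = Σ qᵢ = 122.2 ft³/s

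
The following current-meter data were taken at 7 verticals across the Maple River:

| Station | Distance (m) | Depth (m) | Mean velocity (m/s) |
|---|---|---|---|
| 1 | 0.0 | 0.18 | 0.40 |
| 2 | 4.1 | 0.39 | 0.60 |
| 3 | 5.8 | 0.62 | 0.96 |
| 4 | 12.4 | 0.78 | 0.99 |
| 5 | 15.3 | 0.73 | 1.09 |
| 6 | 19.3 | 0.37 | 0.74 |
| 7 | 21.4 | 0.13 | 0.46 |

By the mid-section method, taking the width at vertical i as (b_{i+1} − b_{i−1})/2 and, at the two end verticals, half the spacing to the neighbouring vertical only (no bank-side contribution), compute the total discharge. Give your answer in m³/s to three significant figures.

10.6 m³/s

w_1 = (4.1 − 0.0)/2 = 2.05 m; q_1 = 0.40 × 0.18 × 2.05 = 0.1476 m³/s
w_2 = (5.8 − 0.0)/2 = 2.9 m; q_2 = 0.60 × 0.39 × 2.9 = 0.6786 m³/s
w_3 = (12.4 − 4.1)/2 = 4.15 m; q_3 = 0.96 × 0.62 × 4.15 = 2.470 m³/s
w_4 = (15.3 − 5.8)/2 = 4.75 m; q_4 = 0.99 × 0.78 × 4.75 = 3.668 m³/s
w_5 = (19.3 − 12.4)/2 = 3.45 m; q_5 = 1.09 × 0.73 × 3.45 = 2.745 m³/s
w_6 = (21.4 − 15.3)/2 = 3.05 m; q_6 = 0.74 × 0.37 × 3.05 = 0.8351 m³/s
w_7 = (21.4 − 19.3)/2 = 1.05 m; q_7 = 0.46 × 0.13 × 1.05 = 0.06279 m³/s
Q = Σ qᵢ = 10.61 m³/s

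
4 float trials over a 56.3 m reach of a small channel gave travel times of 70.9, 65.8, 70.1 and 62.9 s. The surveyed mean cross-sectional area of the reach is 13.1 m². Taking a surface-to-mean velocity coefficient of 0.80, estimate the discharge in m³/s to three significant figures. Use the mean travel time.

t̄ = (70.9 + 65.8 + 70.1 + 62.9) / 4 = 67.425 s
v_surface = L / t̄ = 56.3 / 67.425 = 0.8350 m/s
v_mean = 0.80 × 0.8350 = 0.6680 m/s
Q = A × v_mean = 13.1 × 0.6680 = 8.751 m³/s

8.75 m³/s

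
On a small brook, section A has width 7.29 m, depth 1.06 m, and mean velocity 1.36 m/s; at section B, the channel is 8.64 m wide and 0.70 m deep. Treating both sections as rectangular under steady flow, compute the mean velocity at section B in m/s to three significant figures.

1.74 m/s

Q = A₁V₁ = (7.29×1.06) × 1.36 = 10.51 m³/s
A₂ = 8.64 × 0.70 = 6.048 m²
V₂ = Q/A₂ = 10.51/6.048 = 1.738 m/s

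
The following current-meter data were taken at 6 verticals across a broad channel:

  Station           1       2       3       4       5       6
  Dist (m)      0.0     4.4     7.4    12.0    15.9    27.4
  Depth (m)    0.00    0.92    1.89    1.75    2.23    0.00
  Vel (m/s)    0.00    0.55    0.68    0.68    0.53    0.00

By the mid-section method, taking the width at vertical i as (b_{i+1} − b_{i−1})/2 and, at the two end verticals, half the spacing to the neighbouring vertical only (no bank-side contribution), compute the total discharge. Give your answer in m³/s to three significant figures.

w_2 = (7.4 − 0.0)/2 = 3.7 m; q_2 = 0.55 × 0.92 × 3.7 = 1.872 m³/s
w_3 = (12.0 − 4.4)/2 = 3.8 m; q_3 = 0.68 × 1.89 × 3.8 = 4.884 m³/s
w_4 = (15.9 − 7.4)/2 = 4.25 m; q_4 = 0.68 × 1.75 × 4.25 = 5.058 m³/s
w_5 = (27.4 − 12.0)/2 = 7.7 m; q_5 = 0.53 × 2.23 × 7.7 = 9.101 m³/s
Stations 1, 6 contribute zero (depth or velocity is 0).
Q = Σ qᵢ = 20.91 m³/s

20.9 m³/s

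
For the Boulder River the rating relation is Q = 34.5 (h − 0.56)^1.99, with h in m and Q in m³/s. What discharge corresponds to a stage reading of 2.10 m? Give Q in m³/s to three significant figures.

Q = 34.5 × (2.10 − 0.56)^1.99 = 34.5 × 1.54^1.99 = 81.47 m³/s

81.5 m³/s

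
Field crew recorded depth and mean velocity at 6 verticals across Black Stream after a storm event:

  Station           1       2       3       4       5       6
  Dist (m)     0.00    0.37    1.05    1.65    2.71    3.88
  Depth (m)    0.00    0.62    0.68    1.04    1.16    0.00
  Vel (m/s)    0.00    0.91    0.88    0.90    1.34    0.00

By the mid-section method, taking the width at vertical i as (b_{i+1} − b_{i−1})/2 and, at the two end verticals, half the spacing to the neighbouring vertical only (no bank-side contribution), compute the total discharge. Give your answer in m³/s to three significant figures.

3.19 m³/s

w_2 = (1.05 − 0.00)/2 = 0.525 m; q_2 = 0.91 × 0.62 × 0.525 = 0.2962 m³/s
w_3 = (1.65 − 0.37)/2 = 0.64 m; q_3 = 0.88 × 0.68 × 0.64 = 0.3830 m³/s
w_4 = (2.71 − 1.05)/2 = 0.83 m; q_4 = 0.90 × 1.04 × 0.83 = 0.7769 m³/s
w_5 = (3.88 − 1.65)/2 = 1.115 m; q_5 = 1.34 × 1.16 × 1.115 = 1.733 m³/s
Stations 1, 6 contribute zero (depth or velocity is 0).
Q = Σ qᵢ = 3.189 m³/s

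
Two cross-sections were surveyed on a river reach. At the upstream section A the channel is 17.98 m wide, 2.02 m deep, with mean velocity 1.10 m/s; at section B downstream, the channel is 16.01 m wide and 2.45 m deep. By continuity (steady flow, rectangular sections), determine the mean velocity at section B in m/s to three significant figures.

Q = A₁V₁ = (17.98×2.02) × 1.10 = 39.95 m³/s
A₂ = 16.01 × 2.45 = 39.22 m²
V₂ = Q/A₂ = 39.95/39.22 = 1.019 m/s

1.02 m/s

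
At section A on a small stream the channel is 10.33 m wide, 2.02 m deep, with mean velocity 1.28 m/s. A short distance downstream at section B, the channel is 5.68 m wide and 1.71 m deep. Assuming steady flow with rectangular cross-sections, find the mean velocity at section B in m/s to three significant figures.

Q = A₁V₁ = (10.33×2.02) × 1.28 = 26.71 m³/s
A₂ = 5.68 × 1.71 = 9.713 m²
V₂ = Q/A₂ = 26.71/9.713 = 2.750 m/s

2.75 m/s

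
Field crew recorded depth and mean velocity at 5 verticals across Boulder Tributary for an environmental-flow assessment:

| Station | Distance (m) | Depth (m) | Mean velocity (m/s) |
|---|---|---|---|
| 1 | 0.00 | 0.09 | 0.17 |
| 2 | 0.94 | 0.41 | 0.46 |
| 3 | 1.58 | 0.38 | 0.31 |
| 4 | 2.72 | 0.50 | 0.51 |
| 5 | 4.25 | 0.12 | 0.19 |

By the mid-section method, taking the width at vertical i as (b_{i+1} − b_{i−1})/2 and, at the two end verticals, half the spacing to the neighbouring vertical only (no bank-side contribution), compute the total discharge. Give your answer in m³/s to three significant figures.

w_1 = (0.94 − 0.00)/2 = 0.47 m; q_1 = 0.17 × 0.09 × 0.47 = 0.007191 m³/s
w_2 = (1.58 − 0.00)/2 = 0.79 m; q_2 = 0.46 × 0.41 × 0.79 = 0.1490 m³/s
w_3 = (2.72 − 0.94)/2 = 0.89 m; q_3 = 0.31 × 0.38 × 0.89 = 0.1048 m³/s
w_4 = (4.25 − 1.58)/2 = 1.335 m; q_4 = 0.51 × 0.50 × 1.335 = 0.3404 m³/s
w_5 = (4.25 − 2.72)/2 = 0.765 m; q_5 = 0.19 × 0.12 × 0.765 = 0.01744 m³/s
Q = Σ qᵢ = 0.6189 m³/s

0.619 m³/s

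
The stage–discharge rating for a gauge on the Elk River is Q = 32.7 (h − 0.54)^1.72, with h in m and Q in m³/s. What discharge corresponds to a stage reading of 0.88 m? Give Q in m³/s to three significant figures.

5.11 m³/s

Q = 32.7 × (0.88 − 0.54)^1.72 = 32.7 × 0.34^1.72 = 5.113 m³/s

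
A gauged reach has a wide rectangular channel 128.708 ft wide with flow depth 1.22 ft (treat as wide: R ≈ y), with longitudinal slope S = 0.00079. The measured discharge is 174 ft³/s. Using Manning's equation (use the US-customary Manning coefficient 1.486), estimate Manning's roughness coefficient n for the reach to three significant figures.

A = b·y = 128.708 × 1.22 = 157.0 ft²
Wide channel: R ≈ y = 1.22 ft
n = (1.486/Q)·A·R^(2/3)·S^(1/2) = (1.486/174) × 157.0 × 1.142 × 0.02811 = 0.04303

0.0430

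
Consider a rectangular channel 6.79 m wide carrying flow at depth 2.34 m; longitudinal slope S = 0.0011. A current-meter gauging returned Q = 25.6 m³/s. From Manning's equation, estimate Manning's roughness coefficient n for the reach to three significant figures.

A = b·y = 6.79 × 2.34 = 15.89 m²
P = b + 2y = 6.79 + 2×2.34 = 11.47 m
R = A/P = 15.89/11.47 = 1.385 m
n = (1/Q)·A·R^(2/3)·S^(1/2) = (1/25.6) × 15.89 × 1.243 × 0.03317 = 0.02558

0.0256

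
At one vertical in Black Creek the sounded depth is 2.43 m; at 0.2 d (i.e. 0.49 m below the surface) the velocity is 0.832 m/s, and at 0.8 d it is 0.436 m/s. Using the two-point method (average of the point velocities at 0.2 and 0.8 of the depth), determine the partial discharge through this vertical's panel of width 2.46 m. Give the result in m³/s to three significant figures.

v̄ = (0.832 + 0.436) / 2 = 0.6340 m/s
q = v̄ × d × w = 0.6340 × 2.43 × 2.46 = 3.790 m³/s

3.79 m³/s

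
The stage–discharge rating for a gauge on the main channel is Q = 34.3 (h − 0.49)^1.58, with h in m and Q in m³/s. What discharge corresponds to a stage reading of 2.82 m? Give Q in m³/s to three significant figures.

131 m³/s

Q = 34.3 × (2.82 − 0.49)^1.58 = 34.3 × 2.33^1.58 = 130.5 m³/s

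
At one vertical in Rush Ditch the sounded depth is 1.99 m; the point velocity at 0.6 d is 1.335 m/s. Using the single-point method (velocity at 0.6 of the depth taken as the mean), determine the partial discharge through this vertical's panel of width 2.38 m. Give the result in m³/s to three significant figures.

6.32 m³/s

v̄ = v₀.₆ = 1.335 m/s
q = v̄ × d × w = 1.335 × 1.99 × 2.38 = 6.323 m³/s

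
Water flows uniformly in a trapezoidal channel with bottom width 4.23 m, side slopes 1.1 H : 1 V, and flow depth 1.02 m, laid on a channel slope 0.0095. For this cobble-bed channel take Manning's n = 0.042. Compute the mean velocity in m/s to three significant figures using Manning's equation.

1.92 m/s

A = (b + z·y)·y = (4.23 + 1.1×1.02)×1.02 = 5.459 m²
P = b + 2y√(1+z²) = 4.23 + 2×1.02×√(1+1.1²) = 7.263 m
R = A/P = 5.459/7.263 = 0.7517 m
Q = (1/n)·A·R^(2/3)·S^(1/2) = (1/0.042) × 5.459 × 0.7517^(2/3) × 0.0095^(1/2) = 10.47 m³/s
V = Q/A = 10.47/5.459 = 1.918 m/s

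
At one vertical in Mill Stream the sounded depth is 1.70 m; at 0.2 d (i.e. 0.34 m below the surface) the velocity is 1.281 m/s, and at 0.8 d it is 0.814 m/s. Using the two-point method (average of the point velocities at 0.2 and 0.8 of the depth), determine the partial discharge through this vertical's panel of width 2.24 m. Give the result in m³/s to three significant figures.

3.99 m³/s

v̄ = (1.281 + 0.814) / 2 = 1.048 m/s
q = v̄ × d × w = 1.048 × 1.70 × 2.24 = 3.989 m³/s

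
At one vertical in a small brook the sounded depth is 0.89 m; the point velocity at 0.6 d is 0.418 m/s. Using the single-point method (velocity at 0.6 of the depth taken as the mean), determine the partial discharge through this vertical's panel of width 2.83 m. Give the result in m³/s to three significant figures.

v̄ = v₀.₆ = 0.418 m/s
q = v̄ × d × w = 0.4180 × 0.89 × 2.83 = 1.053 m³/s

1.05 m³/s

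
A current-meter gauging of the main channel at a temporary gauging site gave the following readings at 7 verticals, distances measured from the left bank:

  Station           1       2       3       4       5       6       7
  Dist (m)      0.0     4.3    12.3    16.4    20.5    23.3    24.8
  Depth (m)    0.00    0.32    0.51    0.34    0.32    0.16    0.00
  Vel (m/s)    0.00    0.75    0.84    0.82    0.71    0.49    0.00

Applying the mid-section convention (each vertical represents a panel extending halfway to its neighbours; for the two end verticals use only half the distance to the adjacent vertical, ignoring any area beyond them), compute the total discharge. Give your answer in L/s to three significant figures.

6160 L/s

w_2 = (12.3 − 0.0)/2 = 6.15 m; q_2 = 0.75 × 0.32 × 6.15 = 1.476 m³/s
w_3 = (16.4 − 4.3)/2 = 6.05 m; q_3 = 0.84 × 0.51 × 6.05 = 2.592 m³/s
w_4 = (20.5 − 12.3)/2 = 4.1 m; q_4 = 0.82 × 0.34 × 4.1 = 1.143 m³/s
w_5 = (23.3 − 16.4)/2 = 3.45 m; q_5 = 0.71 × 0.32 × 3.45 = 0.7838 m³/s
w_6 = (24.8 − 20.5)/2 = 2.15 m; q_6 = 0.49 × 0.16 × 2.15 = 0.1686 m³/s
Stations 1, 7 contribute zero (depth or velocity is 0).
Q = Σ qᵢ = 6.163 m³/s
= 6.163 × 1000 = 6163 L/s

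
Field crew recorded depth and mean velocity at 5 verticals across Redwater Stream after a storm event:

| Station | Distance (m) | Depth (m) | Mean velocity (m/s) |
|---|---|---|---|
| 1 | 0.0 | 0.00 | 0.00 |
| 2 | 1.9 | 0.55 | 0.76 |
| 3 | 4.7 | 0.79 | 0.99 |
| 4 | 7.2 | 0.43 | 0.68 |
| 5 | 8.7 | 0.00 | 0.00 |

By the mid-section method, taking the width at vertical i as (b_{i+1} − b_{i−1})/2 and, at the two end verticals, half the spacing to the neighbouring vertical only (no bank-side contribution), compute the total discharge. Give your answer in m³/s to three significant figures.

w_2 = (4.7 − 0.0)/2 = 2.35 m; q_2 = 0.76 × 0.55 × 2.35 = 0.9823 m³/s
w_3 = (7.2 − 1.9)/2 = 2.65 m; q_3 = 0.99 × 0.79 × 2.65 = 2.073 m³/s
w_4 = (8.7 − 4.7)/2 = 2 m; q_4 = 0.68 × 0.43 × 2 = 0.5848 m³/s
Stations 1, 5 contribute zero (depth or velocity is 0).
Q = Σ qᵢ = 3.640 m³/s

3.64 m³/s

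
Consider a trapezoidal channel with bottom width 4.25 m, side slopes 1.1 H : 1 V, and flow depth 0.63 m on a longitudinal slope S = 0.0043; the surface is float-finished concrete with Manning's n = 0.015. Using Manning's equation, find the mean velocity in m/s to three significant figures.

2.79 m/s

A = (b + z·y)·y = (4.25 + 1.1×0.63)×0.63 = 3.114 m²
P = b + 2y√(1+z²) = 4.25 + 2×0.63×√(1+1.1²) = 6.123 m
R = A/P = 3.114/6.123 = 0.5086 m
Q = (1/n)·A·R^(2/3)·S^(1/2) = (1/0.015) × 3.114 × 0.5086^(2/3) × 0.0043^(1/2) = 8.674 m³/s
V = Q/A = 8.674/3.114 = 2.785 m/s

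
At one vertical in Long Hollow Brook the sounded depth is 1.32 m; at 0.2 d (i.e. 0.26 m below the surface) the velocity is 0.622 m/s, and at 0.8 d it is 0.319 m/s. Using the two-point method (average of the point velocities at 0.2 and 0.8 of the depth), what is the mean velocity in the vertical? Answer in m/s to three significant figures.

0.471 m/s

v̄ = (0.622 + 0.319) / 2 = 0.4705 m/s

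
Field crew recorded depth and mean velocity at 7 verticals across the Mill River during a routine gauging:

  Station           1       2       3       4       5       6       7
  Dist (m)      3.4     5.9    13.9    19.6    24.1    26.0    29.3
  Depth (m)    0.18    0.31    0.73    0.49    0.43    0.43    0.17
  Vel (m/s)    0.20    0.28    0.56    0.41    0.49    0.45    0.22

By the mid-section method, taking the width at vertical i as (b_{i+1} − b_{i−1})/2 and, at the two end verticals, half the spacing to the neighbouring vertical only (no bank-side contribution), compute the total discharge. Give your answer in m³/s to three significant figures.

w_1 = (5.9 − 3.4)/2 = 1.25 m; q_1 = 0.20 × 0.18 × 1.25 = 0.04500 m³/s
w_2 = (13.9 − 3.4)/2 = 5.25 m; q_2 = 0.28 × 0.31 × 5.25 = 0.4557 m³/s
w_3 = (19.6 − 5.9)/2 = 6.85 m; q_3 = 0.56 × 0.73 × 6.85 = 2.800 m³/s
w_4 = (24.1 − 13.9)/2 = 5.1 m; q_4 = 0.41 × 0.49 × 5.1 = 1.025 m³/s
w_5 = (26.0 − 19.6)/2 = 3.2 m; q_5 = 0.49 × 0.43 × 3.2 = 0.6742 m³/s
w_6 = (29.3 − 24.1)/2 = 2.6 m; q_6 = 0.45 × 0.43 × 2.6 = 0.5031 m³/s
w_7 = (29.3 − 26.0)/2 = 1.65 m; q_7 = 0.22 × 0.17 × 1.65 = 0.06171 m³/s
Q = Σ qᵢ = 5.565 m³/s

5.56 m³/s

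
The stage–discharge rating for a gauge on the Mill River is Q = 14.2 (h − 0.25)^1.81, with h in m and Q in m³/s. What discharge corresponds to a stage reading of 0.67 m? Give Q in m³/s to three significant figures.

Q = 14.2 × (0.67 − 0.25)^1.81 = 14.2 × 0.42^1.81 = 2.954 m³/s

2.95 m³/s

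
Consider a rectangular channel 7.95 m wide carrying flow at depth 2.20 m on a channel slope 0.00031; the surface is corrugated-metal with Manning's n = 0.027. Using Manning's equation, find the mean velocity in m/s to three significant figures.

0.822 m/s

A = b·y = 7.95 × 2.20 = 17.49 m²
P = b + 2y = 7.95 + 2×2.20 = 12.35 m
R = A/P = 17.49/12.35 = 1.416 m
Q = (1/n)·A·R^(2/3)·S^(1/2) = (1/0.027) × 17.49 × 1.416^(2/3) × 0.00031^(1/2) = 14.38 m³/s
V = Q/A = 14.38/17.49 = 0.8224 m/s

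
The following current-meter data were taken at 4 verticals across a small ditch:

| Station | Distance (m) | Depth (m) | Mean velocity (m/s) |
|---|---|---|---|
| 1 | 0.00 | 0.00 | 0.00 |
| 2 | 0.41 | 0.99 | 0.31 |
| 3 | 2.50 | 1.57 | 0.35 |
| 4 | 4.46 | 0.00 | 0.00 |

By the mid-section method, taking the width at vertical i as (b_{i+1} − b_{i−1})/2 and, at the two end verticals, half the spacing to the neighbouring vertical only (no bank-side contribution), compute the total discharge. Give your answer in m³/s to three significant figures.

1.50 m³/s

w_2 = (2.50 − 0.00)/2 = 1.25 m; q_2 = 0.31 × 0.99 × 1.25 = 0.3836 m³/s
w_3 = (4.46 − 0.41)/2 = 2.025 m; q_3 = 0.35 × 1.57 × 2.025 = 1.113 m³/s
Stations 1, 4 contribute zero (depth or velocity is 0).
Q = Σ qᵢ = 1.496 m³/s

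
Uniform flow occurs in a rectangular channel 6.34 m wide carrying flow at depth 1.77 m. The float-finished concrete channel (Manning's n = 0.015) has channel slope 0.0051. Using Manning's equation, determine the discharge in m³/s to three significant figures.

58.2 m³/s

A = b·y = 6.34 × 1.77 = 11.22 m²
P = b + 2y = 6.34 + 2×1.77 = 9.880 m
R = A/P = 11.22/9.880 = 1.136 m
Q = (1/n)·A·R^(2/3)·S^(1/2) = (1/0.015) × 11.22 × 1.136^(2/3) × 0.0051^(1/2) = 58.16 m³/s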